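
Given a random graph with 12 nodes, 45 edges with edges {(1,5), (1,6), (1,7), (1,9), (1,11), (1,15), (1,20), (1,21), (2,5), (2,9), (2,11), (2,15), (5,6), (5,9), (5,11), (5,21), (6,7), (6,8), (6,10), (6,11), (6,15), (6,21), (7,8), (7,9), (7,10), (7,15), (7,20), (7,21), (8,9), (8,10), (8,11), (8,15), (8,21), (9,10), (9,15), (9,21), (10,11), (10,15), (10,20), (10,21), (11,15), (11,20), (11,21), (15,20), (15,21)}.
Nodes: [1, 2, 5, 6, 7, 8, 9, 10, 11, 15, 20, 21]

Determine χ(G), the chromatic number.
χ(G) = 6

Clique number ω(G) = 6 (lower bound: χ ≥ ω).
The clique on [6, 8, 10, 11, 15, 21] has size 6, forcing χ ≥ 6, and the coloring below uses 6 colors, so χ(G) = 6.
A valid 6-coloring: color 1: [5, 15]; color 2: [2, 20, 21]; color 3: [7, 11]; color 4: [1, 10]; color 5: [6, 9]; color 6: [8].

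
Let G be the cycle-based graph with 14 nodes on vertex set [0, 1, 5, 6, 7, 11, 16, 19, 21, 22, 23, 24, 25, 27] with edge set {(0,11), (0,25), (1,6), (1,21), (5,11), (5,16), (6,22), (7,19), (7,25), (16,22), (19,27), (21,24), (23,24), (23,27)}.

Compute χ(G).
Clique number ω(G) = 2 (lower bound: χ ≥ ω).
The graph is bipartite (no odd cycle), so 2 colors suffice: χ(G) = 2.
A valid 2-coloring: color 1: [0, 1, 5, 7, 22, 24, 27]; color 2: [6, 11, 16, 19, 21, 23, 25].

χ(G) = 2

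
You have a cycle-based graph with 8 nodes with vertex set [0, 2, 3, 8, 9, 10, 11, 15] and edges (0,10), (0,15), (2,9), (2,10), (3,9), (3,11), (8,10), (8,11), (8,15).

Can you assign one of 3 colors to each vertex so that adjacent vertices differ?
Yes, G is 3-colorable

A valid 3-coloring: color 1: [0, 2, 3, 8]; color 2: [9, 10, 11, 15].
(χ(G) = 2 ≤ 3.)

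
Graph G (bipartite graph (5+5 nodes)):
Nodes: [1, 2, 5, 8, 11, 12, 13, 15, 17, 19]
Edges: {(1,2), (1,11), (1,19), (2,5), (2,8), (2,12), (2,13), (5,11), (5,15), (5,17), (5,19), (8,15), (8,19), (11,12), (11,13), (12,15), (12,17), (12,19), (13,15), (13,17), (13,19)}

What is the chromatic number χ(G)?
Clique number ω(G) = 2 (lower bound: χ ≥ ω).
The graph is bipartite (no odd cycle), so 2 colors suffice: χ(G) = 2.
A valid 2-coloring: color 1: [2, 11, 15, 17, 19]; color 2: [1, 5, 8, 12, 13].

χ(G) = 2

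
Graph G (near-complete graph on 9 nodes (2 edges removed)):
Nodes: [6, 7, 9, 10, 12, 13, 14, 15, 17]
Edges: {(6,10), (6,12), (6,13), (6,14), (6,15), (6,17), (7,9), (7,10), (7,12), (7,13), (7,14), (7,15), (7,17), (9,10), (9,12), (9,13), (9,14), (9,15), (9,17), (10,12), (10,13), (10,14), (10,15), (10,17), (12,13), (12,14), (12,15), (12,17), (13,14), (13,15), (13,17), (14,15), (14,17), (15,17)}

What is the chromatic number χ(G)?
Clique number ω(G) = 8 (lower bound: χ ≥ ω).
The clique on [7, 9, 10, 12, 13, 14, 15, 17] has size 8, forcing χ ≥ 8, and the coloring below uses 8 colors, so χ(G) = 8.
A valid 8-coloring: color 1: [10]; color 2: [12]; color 3: [15]; color 4: [14]; color 5: [17]; color 6: [13]; color 7: [6, 9]; color 8: [7].

χ(G) = 8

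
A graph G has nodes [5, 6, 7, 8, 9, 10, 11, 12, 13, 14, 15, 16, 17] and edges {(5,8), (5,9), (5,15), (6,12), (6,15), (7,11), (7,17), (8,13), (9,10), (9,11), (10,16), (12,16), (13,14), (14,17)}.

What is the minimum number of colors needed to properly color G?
Clique number ω(G) = 2 (lower bound: χ ≥ ω).
Odd cycle [6, 12, 16, 10, 9, 5, 15] needs 3 colors (χ ≥ 3).
The coloring below uses 3 colors, so χ(G) = 3.
A valid 3-coloring: color 1: [5, 10, 11, 12, 13, 17]; color 2: [6, 7, 8, 9, 14, 16]; color 3: [15].

χ(G) = 3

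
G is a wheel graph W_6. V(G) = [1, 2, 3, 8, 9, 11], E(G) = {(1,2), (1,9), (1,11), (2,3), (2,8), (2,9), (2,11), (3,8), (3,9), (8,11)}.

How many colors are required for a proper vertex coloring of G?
Clique number ω(G) = 3 (lower bound: χ ≥ ω).
Odd cycle [9, 1, 11, 8, 3] needs 3 colors (χ ≥ 3).
Vertex 2 is adjacent to every vertex of [1, 3, 8, 9, 11], which already need 3 colors among themselves, so 2 needs a new color (χ ≥ 4).
The coloring below uses 4 colors, so χ(G) = 4.
A valid 4-coloring: color 1: [2]; color 2: [8, 9]; color 3: [1, 3]; color 4: [11].

χ(G) = 4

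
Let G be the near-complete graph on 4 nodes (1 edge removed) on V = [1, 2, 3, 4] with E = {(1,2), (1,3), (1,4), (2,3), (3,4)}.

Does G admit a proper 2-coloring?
No, G is not 2-colorable

The clique on vertices [1, 2, 3] has size 3 > 2, so it alone needs 3 colors.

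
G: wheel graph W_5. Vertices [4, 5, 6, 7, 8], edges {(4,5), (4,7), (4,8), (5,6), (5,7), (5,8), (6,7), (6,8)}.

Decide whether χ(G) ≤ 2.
No, G is not 2-colorable

The clique on vertices [4, 5, 8] has size 3 > 2, so it alone needs 3 colors.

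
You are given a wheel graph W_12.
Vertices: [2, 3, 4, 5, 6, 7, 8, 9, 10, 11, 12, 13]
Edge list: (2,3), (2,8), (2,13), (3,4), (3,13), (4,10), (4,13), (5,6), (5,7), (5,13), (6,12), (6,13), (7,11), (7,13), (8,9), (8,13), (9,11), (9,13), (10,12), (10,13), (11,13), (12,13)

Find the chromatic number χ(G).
χ(G) = 4

Clique number ω(G) = 3 (lower bound: χ ≥ ω).
Odd cycle [8, 2, 3, 4, 10, 12, 6, 5, 7, 11, 9] needs 3 colors (χ ≥ 3).
Vertex 13 is adjacent to every vertex of [2, 3, 4, 5, 6, 7, 8, 9, 10, 11, 12], which already need 3 colors among themselves, so 13 needs a new color (χ ≥ 4).
The coloring below uses 4 colors, so χ(G) = 4.
A valid 4-coloring: color 1: [13]; color 2: [3, 6, 8, 10, 11]; color 3: [2, 4, 5, 9, 12]; color 4: [7].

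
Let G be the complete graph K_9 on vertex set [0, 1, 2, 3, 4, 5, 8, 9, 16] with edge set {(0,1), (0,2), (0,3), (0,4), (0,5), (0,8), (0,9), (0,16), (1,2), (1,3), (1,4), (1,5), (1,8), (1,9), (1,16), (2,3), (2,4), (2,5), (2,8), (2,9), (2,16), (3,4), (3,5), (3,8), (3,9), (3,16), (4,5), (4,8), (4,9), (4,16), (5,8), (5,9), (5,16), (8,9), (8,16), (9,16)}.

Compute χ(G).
χ(G) = 9

Clique number ω(G) = 9 (lower bound: χ ≥ ω).
The clique on [0, 1, 2, 3, 4, 5, 8, 9, 16] has size 9, forcing χ ≥ 9, and the coloring below uses 9 colors, so χ(G) = 9.
A valid 9-coloring: color 1: [3]; color 2: [4]; color 3: [0]; color 4: [9]; color 5: [1]; color 6: [2]; color 7: [5]; color 8: [16]; color 9: [8].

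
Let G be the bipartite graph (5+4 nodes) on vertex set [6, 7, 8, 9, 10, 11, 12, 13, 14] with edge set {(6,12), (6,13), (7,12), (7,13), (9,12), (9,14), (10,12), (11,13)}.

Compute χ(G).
χ(G) = 2

Clique number ω(G) = 2 (lower bound: χ ≥ ω).
The graph is bipartite (no odd cycle), so 2 colors suffice: χ(G) = 2.
A valid 2-coloring: color 1: [8, 12, 13, 14]; color 2: [6, 7, 9, 10, 11].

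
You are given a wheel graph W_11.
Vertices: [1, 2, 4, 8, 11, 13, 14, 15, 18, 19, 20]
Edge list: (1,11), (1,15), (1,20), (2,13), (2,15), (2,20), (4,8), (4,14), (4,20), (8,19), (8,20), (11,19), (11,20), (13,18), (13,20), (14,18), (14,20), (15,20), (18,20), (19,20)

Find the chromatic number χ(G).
Clique number ω(G) = 3 (lower bound: χ ≥ ω).
The clique on [1, 11, 20] has size 3, forcing χ ≥ 3, and the coloring below uses 3 colors, so χ(G) = 3.
A valid 3-coloring: color 1: [20]; color 2: [8, 11, 13, 14, 15]; color 3: [1, 2, 4, 18, 19].

χ(G) = 3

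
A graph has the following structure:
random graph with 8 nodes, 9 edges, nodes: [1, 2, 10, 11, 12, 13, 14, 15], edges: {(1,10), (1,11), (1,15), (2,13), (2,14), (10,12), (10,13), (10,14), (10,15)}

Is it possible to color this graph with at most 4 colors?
Yes, G is 4-colorable

A valid 4-coloring: color 1: [2, 10, 11]; color 2: [1, 12, 13, 14]; color 3: [15].
(χ(G) = 3 ≤ 4.)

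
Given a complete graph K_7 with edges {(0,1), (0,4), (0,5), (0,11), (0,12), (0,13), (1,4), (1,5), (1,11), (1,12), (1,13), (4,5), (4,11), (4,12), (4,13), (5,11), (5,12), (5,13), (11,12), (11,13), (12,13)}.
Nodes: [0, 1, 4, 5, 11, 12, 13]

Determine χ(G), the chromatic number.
χ(G) = 7

Clique number ω(G) = 7 (lower bound: χ ≥ ω).
The clique on [0, 1, 4, 5, 11, 12, 13] has size 7, forcing χ ≥ 7, and the coloring below uses 7 colors, so χ(G) = 7.
A valid 7-coloring: color 1: [5]; color 2: [11]; color 3: [0]; color 4: [13]; color 5: [4]; color 6: [12]; color 7: [1].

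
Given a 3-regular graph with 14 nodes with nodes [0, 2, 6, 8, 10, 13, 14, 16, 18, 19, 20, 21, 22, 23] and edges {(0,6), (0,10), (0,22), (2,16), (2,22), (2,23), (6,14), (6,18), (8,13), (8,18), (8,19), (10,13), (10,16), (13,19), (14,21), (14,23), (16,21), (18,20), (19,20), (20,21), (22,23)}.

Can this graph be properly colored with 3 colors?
Yes, G is 3-colorable

A valid 3-coloring: color 1: [0, 2, 13, 18, 21]; color 2: [8, 10, 14, 20, 22]; color 3: [6, 16, 19, 23].
(χ(G) = 3 ≤ 3.)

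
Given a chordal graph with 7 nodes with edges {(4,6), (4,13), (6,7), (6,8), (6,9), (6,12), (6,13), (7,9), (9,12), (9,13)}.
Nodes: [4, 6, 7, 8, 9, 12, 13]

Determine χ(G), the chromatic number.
χ(G) = 3

Clique number ω(G) = 3 (lower bound: χ ≥ ω).
The clique on [6, 9, 12] has size 3, forcing χ ≥ 3, and the coloring below uses 3 colors, so χ(G) = 3.
A valid 3-coloring: color 1: [6]; color 2: [4, 8, 9]; color 3: [7, 12, 13].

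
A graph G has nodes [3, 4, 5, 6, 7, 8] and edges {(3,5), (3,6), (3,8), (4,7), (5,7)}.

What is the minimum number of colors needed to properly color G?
χ(G) = 2

Clique number ω(G) = 2 (lower bound: χ ≥ ω).
The graph is bipartite (no odd cycle), so 2 colors suffice: χ(G) = 2.
A valid 2-coloring: color 1: [3, 7]; color 2: [4, 5, 6, 8].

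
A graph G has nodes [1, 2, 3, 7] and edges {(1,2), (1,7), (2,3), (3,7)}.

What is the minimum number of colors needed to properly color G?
χ(G) = 2

Clique number ω(G) = 2 (lower bound: χ ≥ ω).
The graph is bipartite (no odd cycle), so 2 colors suffice: χ(G) = 2.
A valid 2-coloring: color 1: [2, 7]; color 2: [1, 3].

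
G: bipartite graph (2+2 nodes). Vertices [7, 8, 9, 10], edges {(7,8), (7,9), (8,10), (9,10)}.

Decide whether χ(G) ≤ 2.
A valid 2-coloring: color 1: [7, 10]; color 2: [8, 9].
(χ(G) = 2 ≤ 2.)

Yes, G is 2-colorable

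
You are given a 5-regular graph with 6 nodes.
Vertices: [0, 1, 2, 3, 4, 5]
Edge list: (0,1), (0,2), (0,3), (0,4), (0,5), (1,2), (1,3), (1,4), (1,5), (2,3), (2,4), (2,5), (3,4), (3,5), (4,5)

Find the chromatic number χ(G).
Clique number ω(G) = 6 (lower bound: χ ≥ ω).
The clique on [0, 1, 2, 3, 4, 5] has size 6, forcing χ ≥ 6, and the coloring below uses 6 colors, so χ(G) = 6.
A valid 6-coloring: color 1: [1]; color 2: [4]; color 3: [2]; color 4: [3]; color 5: [0]; color 6: [5].

χ(G) = 6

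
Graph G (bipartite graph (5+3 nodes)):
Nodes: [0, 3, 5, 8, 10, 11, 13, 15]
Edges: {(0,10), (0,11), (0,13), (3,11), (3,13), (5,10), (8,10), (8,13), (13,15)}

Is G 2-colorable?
A valid 2-coloring: color 1: [10, 11, 13]; color 2: [0, 3, 5, 8, 15].
(χ(G) = 2 ≤ 2.)

Yes, G is 2-colorable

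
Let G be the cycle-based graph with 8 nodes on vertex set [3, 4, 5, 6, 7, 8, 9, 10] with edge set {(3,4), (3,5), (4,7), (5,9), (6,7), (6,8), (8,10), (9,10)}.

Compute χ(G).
χ(G) = 2

Clique number ω(G) = 2 (lower bound: χ ≥ ω).
The graph is bipartite (no odd cycle), so 2 colors suffice: χ(G) = 2.
A valid 2-coloring: color 1: [4, 5, 6, 10]; color 2: [3, 7, 8, 9].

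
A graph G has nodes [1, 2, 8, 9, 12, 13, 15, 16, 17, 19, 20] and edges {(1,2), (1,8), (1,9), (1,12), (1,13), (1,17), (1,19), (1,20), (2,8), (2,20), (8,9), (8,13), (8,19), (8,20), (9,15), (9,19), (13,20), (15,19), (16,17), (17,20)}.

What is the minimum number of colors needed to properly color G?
χ(G) = 4

Clique number ω(G) = 4 (lower bound: χ ≥ ω).
The clique on [1, 8, 9, 19] has size 4, forcing χ ≥ 4, and the coloring below uses 4 colors, so χ(G) = 4.
A valid 4-coloring: color 1: [1, 15, 16]; color 2: [8, 12, 17]; color 3: [9, 20]; color 4: [2, 13, 19].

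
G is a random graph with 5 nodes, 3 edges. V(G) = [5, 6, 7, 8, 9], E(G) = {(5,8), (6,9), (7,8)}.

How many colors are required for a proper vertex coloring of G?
Clique number ω(G) = 2 (lower bound: χ ≥ ω).
The graph is bipartite (no odd cycle), so 2 colors suffice: χ(G) = 2.
A valid 2-coloring: color 1: [8, 9]; color 2: [5, 6, 7].

χ(G) = 2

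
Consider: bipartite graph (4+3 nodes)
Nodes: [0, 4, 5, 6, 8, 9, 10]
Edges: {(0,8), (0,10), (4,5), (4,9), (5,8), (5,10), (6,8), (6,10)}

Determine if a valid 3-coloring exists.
A valid 3-coloring: color 1: [0, 5, 6, 9]; color 2: [4, 8, 10].
(χ(G) = 2 ≤ 3.)

Yes, G is 3-colorable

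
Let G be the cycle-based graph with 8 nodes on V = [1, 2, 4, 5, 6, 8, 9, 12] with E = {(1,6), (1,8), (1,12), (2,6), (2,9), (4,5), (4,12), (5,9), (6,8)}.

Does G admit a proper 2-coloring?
The clique on vertices [1, 6, 8] has size 3 > 2, so it alone needs 3 colors.

No, G is not 2-colorable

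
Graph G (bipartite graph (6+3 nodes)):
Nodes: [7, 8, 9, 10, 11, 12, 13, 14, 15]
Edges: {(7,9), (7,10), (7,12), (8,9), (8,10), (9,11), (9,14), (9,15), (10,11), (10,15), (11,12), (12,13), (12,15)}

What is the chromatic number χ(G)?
Clique number ω(G) = 2 (lower bound: χ ≥ ω).
The graph is bipartite (no odd cycle), so 2 colors suffice: χ(G) = 2.
A valid 2-coloring: color 1: [9, 10, 12]; color 2: [7, 8, 11, 13, 14, 15].

χ(G) = 2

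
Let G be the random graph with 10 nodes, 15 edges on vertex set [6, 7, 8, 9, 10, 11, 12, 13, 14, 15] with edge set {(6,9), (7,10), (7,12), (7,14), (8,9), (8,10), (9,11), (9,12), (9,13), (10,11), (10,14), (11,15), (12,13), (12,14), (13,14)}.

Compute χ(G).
Clique number ω(G) = 3 (lower bound: χ ≥ ω).
The clique on [7, 10, 14] has size 3, forcing χ ≥ 3, and the coloring below uses 3 colors, so χ(G) = 3.
A valid 3-coloring: color 1: [9, 14, 15]; color 2: [6, 10, 12]; color 3: [7, 8, 11, 13].

χ(G) = 3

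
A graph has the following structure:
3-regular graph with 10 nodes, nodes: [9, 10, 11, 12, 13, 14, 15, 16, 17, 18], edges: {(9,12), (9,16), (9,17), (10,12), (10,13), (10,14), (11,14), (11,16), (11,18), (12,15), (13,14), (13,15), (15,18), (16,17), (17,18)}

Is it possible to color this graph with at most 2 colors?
No, G is not 2-colorable

The clique on vertices [9, 16, 17] has size 3 > 2, so it alone needs 3 colors.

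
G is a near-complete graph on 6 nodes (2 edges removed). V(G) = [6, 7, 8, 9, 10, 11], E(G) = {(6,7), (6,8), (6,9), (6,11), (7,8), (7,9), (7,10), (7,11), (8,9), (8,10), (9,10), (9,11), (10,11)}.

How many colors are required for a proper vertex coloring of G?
Clique number ω(G) = 4 (lower bound: χ ≥ ω).
The clique on [7, 8, 9, 10] has size 4, forcing χ ≥ 4, and the coloring below uses 4 colors, so χ(G) = 4.
A valid 4-coloring: color 1: [9]; color 2: [7]; color 3: [8, 11]; color 4: [6, 10].

χ(G) = 4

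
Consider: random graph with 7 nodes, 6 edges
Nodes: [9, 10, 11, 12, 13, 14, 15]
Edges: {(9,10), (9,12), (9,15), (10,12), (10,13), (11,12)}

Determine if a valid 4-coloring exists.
Yes, G is 4-colorable

A valid 4-coloring: color 1: [12, 13, 14, 15]; color 2: [10, 11]; color 3: [9].
(χ(G) = 3 ≤ 4.)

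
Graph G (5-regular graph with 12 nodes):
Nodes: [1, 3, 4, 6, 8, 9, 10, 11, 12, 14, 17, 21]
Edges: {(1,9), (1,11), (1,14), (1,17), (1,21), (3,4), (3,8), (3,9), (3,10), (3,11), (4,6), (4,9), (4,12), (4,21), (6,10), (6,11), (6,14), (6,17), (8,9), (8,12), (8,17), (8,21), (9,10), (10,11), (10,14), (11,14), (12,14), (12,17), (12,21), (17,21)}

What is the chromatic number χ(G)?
Clique number ω(G) = 4 (lower bound: χ ≥ ω).
The clique on [6, 10, 11, 14] has size 4, forcing χ ≥ 4, and the coloring below uses 4 colors, so χ(G) = 4.
A valid 4-coloring: color 1: [3, 6, 21]; color 2: [1, 4, 8, 10]; color 3: [9, 14, 17]; color 4: [11, 12].

χ(G) = 4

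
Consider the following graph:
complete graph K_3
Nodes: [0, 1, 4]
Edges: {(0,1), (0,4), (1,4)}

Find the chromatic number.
χ(G) = 3

Clique number ω(G) = 3 (lower bound: χ ≥ ω).
The clique on [0, 1, 4] has size 3, forcing χ ≥ 3, and the coloring below uses 3 colors, so χ(G) = 3.
A valid 3-coloring: color 1: [4]; color 2: [1]; color 3: [0].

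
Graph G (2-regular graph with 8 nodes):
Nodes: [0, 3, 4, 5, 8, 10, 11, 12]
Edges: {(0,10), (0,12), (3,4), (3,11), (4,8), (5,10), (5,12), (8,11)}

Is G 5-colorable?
A valid 5-coloring: color 1: [4, 10, 11, 12]; color 2: [0, 3, 5, 8].
(χ(G) = 2 ≤ 5.)

Yes, G is 5-colorable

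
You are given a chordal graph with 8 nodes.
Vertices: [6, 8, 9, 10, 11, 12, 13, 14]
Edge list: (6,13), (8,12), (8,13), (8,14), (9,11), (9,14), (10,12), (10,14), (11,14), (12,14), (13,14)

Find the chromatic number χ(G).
χ(G) = 3

Clique number ω(G) = 3 (lower bound: χ ≥ ω).
The clique on [8, 12, 14] has size 3, forcing χ ≥ 3, and the coloring below uses 3 colors, so χ(G) = 3.
A valid 3-coloring: color 1: [6, 14]; color 2: [9, 12, 13]; color 3: [8, 10, 11].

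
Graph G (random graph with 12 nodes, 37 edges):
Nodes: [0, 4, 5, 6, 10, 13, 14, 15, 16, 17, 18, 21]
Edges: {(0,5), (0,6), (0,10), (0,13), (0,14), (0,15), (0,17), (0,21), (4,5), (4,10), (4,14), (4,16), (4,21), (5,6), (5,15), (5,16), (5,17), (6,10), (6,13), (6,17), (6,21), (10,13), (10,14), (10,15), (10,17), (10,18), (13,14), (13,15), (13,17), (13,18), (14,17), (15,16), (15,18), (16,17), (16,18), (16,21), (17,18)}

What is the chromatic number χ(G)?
χ(G) = 5

Clique number ω(G) = 5 (lower bound: χ ≥ ω).
The clique on [0, 6, 10, 13, 17] has size 5, forcing χ ≥ 5, and the coloring below uses 5 colors, so χ(G) = 5.
A valid 5-coloring: color 1: [4, 15, 17]; color 2: [5, 10, 21]; color 3: [0, 18]; color 4: [13, 16]; color 5: [6, 14].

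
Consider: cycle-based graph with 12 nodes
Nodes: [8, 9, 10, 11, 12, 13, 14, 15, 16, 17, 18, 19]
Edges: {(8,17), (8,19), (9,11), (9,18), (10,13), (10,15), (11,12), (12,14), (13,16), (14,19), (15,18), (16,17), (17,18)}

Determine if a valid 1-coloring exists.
Edge (9,18) forces its endpoints to differ, so 1 color is not enough.

No, G is not 1-colorable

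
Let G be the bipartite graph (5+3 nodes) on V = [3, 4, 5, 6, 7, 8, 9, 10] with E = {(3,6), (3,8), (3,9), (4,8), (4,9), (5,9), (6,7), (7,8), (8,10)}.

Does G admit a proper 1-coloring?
No, G is not 1-colorable

Edge (8,10) forces its endpoints to differ, so 1 color is not enough.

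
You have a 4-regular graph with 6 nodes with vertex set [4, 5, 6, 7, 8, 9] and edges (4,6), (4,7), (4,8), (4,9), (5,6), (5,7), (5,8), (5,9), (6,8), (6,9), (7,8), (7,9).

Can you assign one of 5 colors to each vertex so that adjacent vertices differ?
Yes, G is 5-colorable

A valid 5-coloring: color 1: [4, 5]; color 2: [6, 7]; color 3: [8, 9].
(χ(G) = 3 ≤ 5.)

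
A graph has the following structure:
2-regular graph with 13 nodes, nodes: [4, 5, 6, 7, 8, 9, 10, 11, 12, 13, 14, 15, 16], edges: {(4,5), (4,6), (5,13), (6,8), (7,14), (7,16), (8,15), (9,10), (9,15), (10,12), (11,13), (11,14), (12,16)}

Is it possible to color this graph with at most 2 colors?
No, G is not 2-colorable

Odd cycle [4, 5, 13, 11, 14, 7, 16, 12, 10, 9, 15, 8, 6] needs 3 colors (χ ≥ 3).
Hence χ(G) ≥ 3 > 2, so no proper 2-coloring exists.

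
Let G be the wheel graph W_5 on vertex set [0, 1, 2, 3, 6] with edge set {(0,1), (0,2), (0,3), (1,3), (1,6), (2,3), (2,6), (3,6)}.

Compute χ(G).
Clique number ω(G) = 3 (lower bound: χ ≥ ω).
The clique on [0, 1, 3] has size 3, forcing χ ≥ 3, and the coloring below uses 3 colors, so χ(G) = 3.
A valid 3-coloring: color 1: [3]; color 2: [1, 2]; color 3: [0, 6].

χ(G) = 3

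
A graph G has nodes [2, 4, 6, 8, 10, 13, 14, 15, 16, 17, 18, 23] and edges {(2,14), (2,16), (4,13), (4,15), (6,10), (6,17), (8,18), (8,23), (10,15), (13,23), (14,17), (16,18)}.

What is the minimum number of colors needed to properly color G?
Clique number ω(G) = 2 (lower bound: χ ≥ ω).
The graph is bipartite (no odd cycle), so 2 colors suffice: χ(G) = 2.
A valid 2-coloring: color 1: [6, 8, 13, 14, 15, 16]; color 2: [2, 4, 10, 17, 18, 23].

χ(G) = 2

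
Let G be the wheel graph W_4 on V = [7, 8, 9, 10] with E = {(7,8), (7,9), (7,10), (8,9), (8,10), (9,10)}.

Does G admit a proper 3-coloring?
The clique on vertices [7, 8, 9, 10] has size 4 > 3, so it alone needs 4 colors.

No, G is not 3-colorable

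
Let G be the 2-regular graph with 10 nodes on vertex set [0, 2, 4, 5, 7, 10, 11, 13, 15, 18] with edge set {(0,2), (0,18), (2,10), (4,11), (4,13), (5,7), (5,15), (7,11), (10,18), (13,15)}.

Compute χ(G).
Clique number ω(G) = 2 (lower bound: χ ≥ ω).
The graph is bipartite (no odd cycle), so 2 colors suffice: χ(G) = 2.
A valid 2-coloring: color 1: [2, 5, 11, 13, 18]; color 2: [0, 4, 7, 10, 15].

χ(G) = 2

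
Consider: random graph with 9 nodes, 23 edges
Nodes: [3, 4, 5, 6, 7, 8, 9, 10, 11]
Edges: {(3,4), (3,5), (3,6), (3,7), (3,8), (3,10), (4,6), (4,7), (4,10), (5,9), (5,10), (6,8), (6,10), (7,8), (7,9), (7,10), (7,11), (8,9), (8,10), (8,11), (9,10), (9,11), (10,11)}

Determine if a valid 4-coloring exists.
The clique on vertices [7, 8, 9, 10, 11] has size 5 > 4, so it alone needs 5 colors.

No, G is not 4-colorable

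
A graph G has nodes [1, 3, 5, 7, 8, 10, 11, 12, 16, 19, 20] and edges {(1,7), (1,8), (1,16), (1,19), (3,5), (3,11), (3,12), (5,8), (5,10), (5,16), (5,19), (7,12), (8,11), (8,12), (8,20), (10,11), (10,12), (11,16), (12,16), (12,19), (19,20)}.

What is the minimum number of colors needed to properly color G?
χ(G) = 2

Clique number ω(G) = 2 (lower bound: χ ≥ ω).
The graph is bipartite (no odd cycle), so 2 colors suffice: χ(G) = 2.
A valid 2-coloring: color 1: [1, 5, 11, 12, 20]; color 2: [3, 7, 8, 10, 16, 19].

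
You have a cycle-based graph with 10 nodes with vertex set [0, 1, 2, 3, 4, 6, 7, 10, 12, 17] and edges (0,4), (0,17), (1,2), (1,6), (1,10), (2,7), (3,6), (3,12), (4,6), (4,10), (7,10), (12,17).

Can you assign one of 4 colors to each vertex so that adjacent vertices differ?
Yes, G is 4-colorable

A valid 4-coloring: color 1: [0, 2, 6, 10, 12]; color 2: [1, 3, 4, 7, 17].
(χ(G) = 2 ≤ 4.)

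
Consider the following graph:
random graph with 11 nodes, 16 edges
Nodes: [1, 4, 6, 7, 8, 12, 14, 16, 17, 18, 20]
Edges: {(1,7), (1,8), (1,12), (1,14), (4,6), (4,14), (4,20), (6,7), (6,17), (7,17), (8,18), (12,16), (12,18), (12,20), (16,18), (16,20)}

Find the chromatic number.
Clique number ω(G) = 3 (lower bound: χ ≥ ω).
The clique on [6, 7, 17] has size 3, forcing χ ≥ 3, and the coloring below uses 3 colors, so χ(G) = 3.
A valid 3-coloring: color 1: [1, 4, 16, 17]; color 2: [7, 8, 12, 14]; color 3: [6, 18, 20].

χ(G) = 3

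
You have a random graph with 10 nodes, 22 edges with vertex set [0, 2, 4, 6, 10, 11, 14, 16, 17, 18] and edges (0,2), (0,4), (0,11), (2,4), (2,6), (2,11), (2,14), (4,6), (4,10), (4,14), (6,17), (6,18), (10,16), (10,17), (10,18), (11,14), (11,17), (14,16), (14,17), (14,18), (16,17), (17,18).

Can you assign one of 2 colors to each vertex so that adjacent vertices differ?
No, G is not 2-colorable

The clique on vertices [0, 2, 11] has size 3 > 2, so it alone needs 3 colors.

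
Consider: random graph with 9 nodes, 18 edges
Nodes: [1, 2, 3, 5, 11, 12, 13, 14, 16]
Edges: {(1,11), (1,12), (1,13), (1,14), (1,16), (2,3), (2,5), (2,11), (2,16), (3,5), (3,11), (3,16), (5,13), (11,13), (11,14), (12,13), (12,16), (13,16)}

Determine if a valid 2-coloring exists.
The clique on vertices [1, 12, 13, 16] has size 4 > 2, so it alone needs 4 colors.

No, G is not 2-colorable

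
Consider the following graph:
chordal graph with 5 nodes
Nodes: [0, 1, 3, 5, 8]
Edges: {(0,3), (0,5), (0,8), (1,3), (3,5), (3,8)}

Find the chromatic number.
Clique number ω(G) = 3 (lower bound: χ ≥ ω).
The clique on [0, 3, 8] has size 3, forcing χ ≥ 3, and the coloring below uses 3 colors, so χ(G) = 3.
A valid 3-coloring: color 1: [3]; color 2: [0, 1]; color 3: [5, 8].

χ(G) = 3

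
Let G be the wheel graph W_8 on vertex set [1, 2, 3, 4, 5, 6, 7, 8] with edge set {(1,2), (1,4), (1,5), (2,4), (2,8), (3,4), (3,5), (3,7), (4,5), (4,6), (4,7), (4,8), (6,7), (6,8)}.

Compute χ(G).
Clique number ω(G) = 3 (lower bound: χ ≥ ω).
Odd cycle [6, 7, 3, 5, 1, 2, 8] needs 3 colors (χ ≥ 3).
Vertex 4 is adjacent to every vertex of [1, 2, 3, 5, 6, 7, 8], which already need 3 colors among themselves, so 4 needs a new color (χ ≥ 4).
The coloring below uses 4 colors, so χ(G) = 4.
A valid 4-coloring: color 1: [4]; color 2: [2, 3, 6]; color 3: [5, 7, 8]; color 4: [1].

χ(G) = 4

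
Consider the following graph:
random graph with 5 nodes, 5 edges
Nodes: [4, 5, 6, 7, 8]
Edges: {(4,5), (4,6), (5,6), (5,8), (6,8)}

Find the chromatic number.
χ(G) = 3

Clique number ω(G) = 3 (lower bound: χ ≥ ω).
The clique on [5, 6, 8] has size 3, forcing χ ≥ 3, and the coloring below uses 3 colors, so χ(G) = 3.
A valid 3-coloring: color 1: [5, 7]; color 2: [6]; color 3: [4, 8].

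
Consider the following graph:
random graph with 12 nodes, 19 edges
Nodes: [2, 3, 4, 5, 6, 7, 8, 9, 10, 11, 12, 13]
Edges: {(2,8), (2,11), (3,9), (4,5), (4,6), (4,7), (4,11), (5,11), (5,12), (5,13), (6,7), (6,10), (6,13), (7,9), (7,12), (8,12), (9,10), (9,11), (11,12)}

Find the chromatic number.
Clique number ω(G) = 3 (lower bound: χ ≥ ω).
The clique on [4, 6, 7] has size 3, forcing χ ≥ 3, and the coloring below uses 3 colors, so χ(G) = 3.
A valid 3-coloring: color 1: [3, 6, 8, 11]; color 2: [2, 4, 9, 12, 13]; color 3: [5, 7, 10].

χ(G) = 3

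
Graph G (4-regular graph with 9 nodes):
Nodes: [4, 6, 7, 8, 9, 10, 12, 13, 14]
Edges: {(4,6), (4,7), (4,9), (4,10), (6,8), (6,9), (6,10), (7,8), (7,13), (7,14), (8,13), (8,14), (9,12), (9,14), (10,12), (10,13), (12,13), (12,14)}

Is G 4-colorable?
Yes, G is 4-colorable

A valid 4-coloring: color 1: [10, 14]; color 2: [6, 7, 12]; color 3: [9, 13]; color 4: [4, 8].
(χ(G) = 3 ≤ 4.)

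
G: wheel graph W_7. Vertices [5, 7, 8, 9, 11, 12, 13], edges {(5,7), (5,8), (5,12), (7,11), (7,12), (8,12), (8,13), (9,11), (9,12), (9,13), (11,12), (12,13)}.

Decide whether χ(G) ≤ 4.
A valid 4-coloring: color 1: [12]; color 2: [5, 11, 13]; color 3: [7, 8, 9].
(χ(G) = 3 ≤ 4.)

Yes, G is 4-colorable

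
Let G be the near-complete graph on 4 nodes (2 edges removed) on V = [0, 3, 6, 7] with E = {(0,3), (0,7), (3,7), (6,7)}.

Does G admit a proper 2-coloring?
The clique on vertices [0, 3, 7] has size 3 > 2, so it alone needs 3 colors.

No, G is not 2-colorable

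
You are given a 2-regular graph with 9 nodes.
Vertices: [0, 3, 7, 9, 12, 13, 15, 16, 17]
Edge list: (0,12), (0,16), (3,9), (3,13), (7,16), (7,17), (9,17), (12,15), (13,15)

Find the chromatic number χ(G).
Clique number ω(G) = 2 (lower bound: χ ≥ ω).
Odd cycle [17, 7, 16, 0, 12, 15, 13, 3, 9] needs 3 colors (χ ≥ 3).
The coloring below uses 3 colors, so χ(G) = 3.
A valid 3-coloring: color 1: [0, 3, 15, 17]; color 2: [7, 9, 12, 13]; color 3: [16].

χ(G) = 3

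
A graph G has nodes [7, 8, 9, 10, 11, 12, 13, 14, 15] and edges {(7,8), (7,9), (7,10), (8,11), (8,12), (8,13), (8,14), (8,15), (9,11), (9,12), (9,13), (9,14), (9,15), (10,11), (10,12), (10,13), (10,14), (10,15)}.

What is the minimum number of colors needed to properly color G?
χ(G) = 2

Clique number ω(G) = 2 (lower bound: χ ≥ ω).
The graph is bipartite (no odd cycle), so 2 colors suffice: χ(G) = 2.
A valid 2-coloring: color 1: [8, 9, 10]; color 2: [7, 11, 12, 13, 14, 15].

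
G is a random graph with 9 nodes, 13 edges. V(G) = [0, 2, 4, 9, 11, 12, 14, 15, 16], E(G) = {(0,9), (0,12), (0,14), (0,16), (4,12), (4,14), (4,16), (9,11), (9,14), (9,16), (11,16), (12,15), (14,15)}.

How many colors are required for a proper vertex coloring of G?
χ(G) = 3

Clique number ω(G) = 3 (lower bound: χ ≥ ω).
The clique on [0, 9, 16] has size 3, forcing χ ≥ 3, and the coloring below uses 3 colors, so χ(G) = 3.
A valid 3-coloring: color 1: [2, 12, 14, 16]; color 2: [0, 4, 11, 15]; color 3: [9].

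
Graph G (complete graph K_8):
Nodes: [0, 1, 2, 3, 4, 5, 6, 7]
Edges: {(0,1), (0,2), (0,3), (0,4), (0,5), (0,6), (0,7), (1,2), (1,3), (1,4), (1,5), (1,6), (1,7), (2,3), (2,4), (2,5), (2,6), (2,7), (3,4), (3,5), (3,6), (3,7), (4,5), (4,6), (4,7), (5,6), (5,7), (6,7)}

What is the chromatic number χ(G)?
χ(G) = 8

Clique number ω(G) = 8 (lower bound: χ ≥ ω).
The clique on [0, 1, 2, 3, 4, 5, 6, 7] has size 8, forcing χ ≥ 8, and the coloring below uses 8 colors, so χ(G) = 8.
A valid 8-coloring: color 1: [1]; color 2: [6]; color 3: [2]; color 4: [0]; color 5: [5]; color 6: [4]; color 7: [7]; color 8: [3].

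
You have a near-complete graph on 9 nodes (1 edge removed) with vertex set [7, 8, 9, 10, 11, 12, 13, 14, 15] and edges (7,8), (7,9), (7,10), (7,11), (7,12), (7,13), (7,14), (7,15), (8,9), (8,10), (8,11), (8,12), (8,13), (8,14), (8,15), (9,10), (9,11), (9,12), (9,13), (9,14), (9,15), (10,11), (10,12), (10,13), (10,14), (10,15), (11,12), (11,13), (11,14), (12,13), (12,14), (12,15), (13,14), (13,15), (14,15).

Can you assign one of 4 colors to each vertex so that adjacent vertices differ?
No, G is not 4-colorable

The clique on vertices [7, 8, 9, 10, 11, 12, 13, 14] has size 8 > 4, so it alone needs 8 colors.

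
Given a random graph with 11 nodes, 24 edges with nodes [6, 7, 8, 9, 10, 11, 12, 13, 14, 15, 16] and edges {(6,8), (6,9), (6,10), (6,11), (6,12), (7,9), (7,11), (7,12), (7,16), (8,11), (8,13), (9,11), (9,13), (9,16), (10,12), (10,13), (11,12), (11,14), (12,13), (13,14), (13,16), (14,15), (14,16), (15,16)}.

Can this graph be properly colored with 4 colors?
Yes, G is 4-colorable

A valid 4-coloring: color 1: [10, 11, 16]; color 2: [6, 7, 13, 15]; color 3: [8, 9, 12, 14].
(χ(G) = 3 ≤ 4.)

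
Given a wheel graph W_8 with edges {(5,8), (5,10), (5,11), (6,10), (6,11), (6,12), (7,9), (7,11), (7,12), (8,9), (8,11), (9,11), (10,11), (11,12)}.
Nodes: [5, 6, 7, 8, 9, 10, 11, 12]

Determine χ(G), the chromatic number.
Clique number ω(G) = 3 (lower bound: χ ≥ ω).
Odd cycle [6, 10, 5, 8, 9, 7, 12] needs 3 colors (χ ≥ 3).
Vertex 11 is adjacent to every vertex of [5, 6, 7, 8, 9, 10, 12], which already need 3 colors among themselves, so 11 needs a new color (χ ≥ 4).
The coloring below uses 4 colors, so χ(G) = 4.
A valid 4-coloring: color 1: [11]; color 2: [5, 6, 7]; color 3: [8, 10, 12]; color 4: [9].

χ(G) = 4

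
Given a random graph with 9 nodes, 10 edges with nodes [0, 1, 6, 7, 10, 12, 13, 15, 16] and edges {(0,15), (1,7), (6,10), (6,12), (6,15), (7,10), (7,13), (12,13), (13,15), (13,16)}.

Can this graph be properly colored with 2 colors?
No, G is not 2-colorable

Odd cycle [10, 7, 13, 12, 6] needs 3 colors (χ ≥ 3).
Hence χ(G) ≥ 3 > 2, so no proper 2-coloring exists.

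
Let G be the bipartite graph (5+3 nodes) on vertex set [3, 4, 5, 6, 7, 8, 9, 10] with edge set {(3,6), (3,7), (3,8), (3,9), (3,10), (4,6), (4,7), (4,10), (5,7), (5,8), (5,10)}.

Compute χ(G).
Clique number ω(G) = 2 (lower bound: χ ≥ ω).
The graph is bipartite (no odd cycle), so 2 colors suffice: χ(G) = 2.
A valid 2-coloring: color 1: [3, 4, 5]; color 2: [6, 7, 8, 9, 10].

χ(G) = 2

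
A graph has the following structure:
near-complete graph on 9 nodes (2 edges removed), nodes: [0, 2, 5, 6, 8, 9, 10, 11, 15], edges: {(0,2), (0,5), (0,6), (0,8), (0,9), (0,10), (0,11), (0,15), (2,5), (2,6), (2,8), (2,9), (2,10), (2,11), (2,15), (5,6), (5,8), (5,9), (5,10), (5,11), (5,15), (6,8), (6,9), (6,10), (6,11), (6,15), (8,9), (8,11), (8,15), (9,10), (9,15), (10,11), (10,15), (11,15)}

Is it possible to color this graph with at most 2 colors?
No, G is not 2-colorable

The clique on vertices [0, 2, 5, 6, 8, 9, 15] has size 7 > 2, so it alone needs 7 colors.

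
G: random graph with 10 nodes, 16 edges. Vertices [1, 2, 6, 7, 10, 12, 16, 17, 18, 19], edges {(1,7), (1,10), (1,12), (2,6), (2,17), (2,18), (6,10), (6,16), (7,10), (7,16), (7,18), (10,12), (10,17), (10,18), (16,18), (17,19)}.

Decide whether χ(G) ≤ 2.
The clique on vertices [7, 16, 18] has size 3 > 2, so it alone needs 3 colors.

No, G is not 2-colorable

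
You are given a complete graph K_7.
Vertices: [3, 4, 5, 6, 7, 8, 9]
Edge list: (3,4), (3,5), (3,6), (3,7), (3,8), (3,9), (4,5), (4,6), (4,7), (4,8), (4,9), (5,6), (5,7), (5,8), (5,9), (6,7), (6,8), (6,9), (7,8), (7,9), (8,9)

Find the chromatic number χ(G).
χ(G) = 7

Clique number ω(G) = 7 (lower bound: χ ≥ ω).
The clique on [3, 4, 5, 6, 7, 8, 9] has size 7, forcing χ ≥ 7, and the coloring below uses 7 colors, so χ(G) = 7.
A valid 7-coloring: color 1: [7]; color 2: [5]; color 3: [9]; color 4: [4]; color 5: [8]; color 6: [3]; color 7: [6].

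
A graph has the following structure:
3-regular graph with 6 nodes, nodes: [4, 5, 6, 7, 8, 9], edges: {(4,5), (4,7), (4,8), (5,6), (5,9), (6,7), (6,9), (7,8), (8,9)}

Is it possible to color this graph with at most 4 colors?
Yes, G is 4-colorable

A valid 4-coloring: color 1: [4, 6]; color 2: [7, 9]; color 3: [5, 8].
(χ(G) = 3 ≤ 4.)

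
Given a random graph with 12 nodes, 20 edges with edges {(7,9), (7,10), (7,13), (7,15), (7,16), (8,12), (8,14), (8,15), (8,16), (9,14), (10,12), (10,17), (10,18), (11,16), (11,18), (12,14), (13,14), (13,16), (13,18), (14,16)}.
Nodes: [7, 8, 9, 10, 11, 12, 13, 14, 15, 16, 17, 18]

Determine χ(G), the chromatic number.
Clique number ω(G) = 3 (lower bound: χ ≥ ω).
The clique on [7, 13, 16] has size 3, forcing χ ≥ 3, and the coloring below uses 3 colors, so χ(G) = 3.
A valid 3-coloring: color 1: [7, 14, 17, 18]; color 2: [9, 12, 15, 16]; color 3: [8, 10, 11, 13].

χ(G) = 3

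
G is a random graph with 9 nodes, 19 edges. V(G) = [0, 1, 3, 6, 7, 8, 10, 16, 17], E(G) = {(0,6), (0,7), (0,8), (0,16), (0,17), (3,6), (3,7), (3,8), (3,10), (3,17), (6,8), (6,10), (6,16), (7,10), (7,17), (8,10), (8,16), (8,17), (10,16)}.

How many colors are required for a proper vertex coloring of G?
χ(G) = 4

Clique number ω(G) = 4 (lower bound: χ ≥ ω).
The clique on [0, 6, 8, 16] has size 4, forcing χ ≥ 4, and the coloring below uses 4 colors, so χ(G) = 4.
A valid 4-coloring: color 1: [1, 7, 8]; color 2: [0, 10]; color 3: [6, 17]; color 4: [3, 16].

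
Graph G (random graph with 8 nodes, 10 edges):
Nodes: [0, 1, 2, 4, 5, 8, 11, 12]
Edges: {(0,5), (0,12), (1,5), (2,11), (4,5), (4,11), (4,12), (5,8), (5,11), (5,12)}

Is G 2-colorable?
The clique on vertices [0, 5, 12] has size 3 > 2, so it alone needs 3 colors.

No, G is not 2-colorable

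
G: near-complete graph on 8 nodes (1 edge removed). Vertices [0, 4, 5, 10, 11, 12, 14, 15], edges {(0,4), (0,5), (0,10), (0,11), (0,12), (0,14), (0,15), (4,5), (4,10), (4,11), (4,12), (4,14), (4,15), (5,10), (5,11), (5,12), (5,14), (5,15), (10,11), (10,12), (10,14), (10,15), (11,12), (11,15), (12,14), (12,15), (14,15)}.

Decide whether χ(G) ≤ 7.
A valid 7-coloring: color 1: [15]; color 2: [12]; color 3: [10]; color 4: [0]; color 5: [4]; color 6: [5]; color 7: [11, 14].
(χ(G) = 7 ≤ 7.)

Yes, G is 7-colorable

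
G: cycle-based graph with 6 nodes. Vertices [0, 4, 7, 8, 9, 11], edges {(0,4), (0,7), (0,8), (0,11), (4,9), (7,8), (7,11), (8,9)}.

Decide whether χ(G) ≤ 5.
Yes, G is 5-colorable

A valid 5-coloring: color 1: [0, 9]; color 2: [4, 8, 11]; color 3: [7].
(χ(G) = 3 ≤ 5.)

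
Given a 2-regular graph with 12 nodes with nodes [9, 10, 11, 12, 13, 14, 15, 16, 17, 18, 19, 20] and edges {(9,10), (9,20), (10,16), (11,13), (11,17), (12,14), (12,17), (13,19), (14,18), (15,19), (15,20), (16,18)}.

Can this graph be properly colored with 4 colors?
A valid 4-coloring: color 1: [10, 11, 12, 18, 19, 20]; color 2: [9, 13, 14, 15, 16, 17].
(χ(G) = 2 ≤ 4.)

Yes, G is 4-colorable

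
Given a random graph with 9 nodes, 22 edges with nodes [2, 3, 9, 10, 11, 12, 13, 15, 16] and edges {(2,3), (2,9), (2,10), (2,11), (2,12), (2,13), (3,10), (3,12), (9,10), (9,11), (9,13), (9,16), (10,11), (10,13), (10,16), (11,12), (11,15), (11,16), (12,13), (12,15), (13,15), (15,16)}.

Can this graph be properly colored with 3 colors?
The clique on vertices [9, 10, 11, 16] has size 4 > 3, so it alone needs 4 colors.

No, G is not 3-colorable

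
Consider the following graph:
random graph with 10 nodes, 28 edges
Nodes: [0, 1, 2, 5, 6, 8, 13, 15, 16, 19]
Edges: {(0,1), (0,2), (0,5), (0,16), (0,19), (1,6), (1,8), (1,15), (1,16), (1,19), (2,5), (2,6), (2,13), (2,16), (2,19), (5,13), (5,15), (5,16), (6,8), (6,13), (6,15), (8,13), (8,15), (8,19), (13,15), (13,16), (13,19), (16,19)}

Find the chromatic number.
Clique number ω(G) = 4 (lower bound: χ ≥ ω).
Suppose a proper 4-coloring c exists. The clique [0, 1, 16, 19] takes 4 distinct colors; by symmetry let c(0) = 1, c(1) = 2, c(16) = 3, c(19) = 4.
- Vertex 2: neighbors [0, 16, 19] already have colors [1, 3, 4] ⇒ c(2) = 2.
- Vertex 13: neighbors [2, 16, 19] already have colors [2, 3, 4] ⇒ c(13) = 1.
- Vertex 8: neighbors [13, 1, 19] already have colors [1, 2, 4] ⇒ c(8) = 3.
- Vertex 15: neighbors [13, 1, 8] already have colors [1, 2, 3] ⇒ c(15) = 4.
- Vertex 5: neighbors [0, 2, 16, 15] already have colors [1, 2, 3, 4] — all 4 colors blocked. Contradiction.
The forced assignments end in a contradiction, so G has no proper 4-coloring (χ ≥ 5).
The coloring below uses 5 colors, so χ(G) = 5.
A valid 5-coloring: color 1: [0, 13]; color 2: [1, 2]; color 3: [5, 6, 19]; color 4: [8, 16]; color 5: [15].

χ(G) = 5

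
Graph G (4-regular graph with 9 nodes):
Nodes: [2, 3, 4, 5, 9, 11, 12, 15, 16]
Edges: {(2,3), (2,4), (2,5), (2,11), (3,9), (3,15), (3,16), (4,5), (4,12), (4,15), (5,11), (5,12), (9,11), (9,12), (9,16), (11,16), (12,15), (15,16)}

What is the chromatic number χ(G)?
Clique number ω(G) = 3 (lower bound: χ ≥ ω).
The clique on [2, 5, 11] has size 3, forcing χ ≥ 3, and the coloring below uses 3 colors, so χ(G) = 3.
A valid 3-coloring: color 1: [5, 9, 15]; color 2: [3, 4, 11]; color 3: [2, 12, 16].

χ(G) = 3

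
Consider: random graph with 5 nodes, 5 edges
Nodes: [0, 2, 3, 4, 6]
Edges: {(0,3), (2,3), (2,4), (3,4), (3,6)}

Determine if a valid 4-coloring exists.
A valid 4-coloring: color 1: [3]; color 2: [0, 4, 6]; color 3: [2].
(χ(G) = 3 ≤ 4.)

Yes, G is 4-colorable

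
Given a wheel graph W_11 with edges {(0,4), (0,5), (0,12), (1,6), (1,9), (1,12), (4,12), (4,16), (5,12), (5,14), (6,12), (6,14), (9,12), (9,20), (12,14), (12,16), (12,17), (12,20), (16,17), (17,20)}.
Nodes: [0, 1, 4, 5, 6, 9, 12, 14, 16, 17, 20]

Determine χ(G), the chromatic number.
χ(G) = 3

Clique number ω(G) = 3 (lower bound: χ ≥ ω).
The clique on [0, 4, 12] has size 3, forcing χ ≥ 3, and the coloring below uses 3 colors, so χ(G) = 3.
A valid 3-coloring: color 1: [12]; color 2: [4, 5, 6, 9, 17]; color 3: [0, 1, 14, 16, 20].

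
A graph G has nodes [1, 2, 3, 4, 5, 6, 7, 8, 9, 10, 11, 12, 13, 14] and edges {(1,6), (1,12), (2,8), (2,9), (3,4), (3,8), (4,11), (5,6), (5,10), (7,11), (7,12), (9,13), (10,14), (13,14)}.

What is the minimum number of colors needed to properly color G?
χ(G) = 2

Clique number ω(G) = 2 (lower bound: χ ≥ ω).
The graph is bipartite (no odd cycle), so 2 colors suffice: χ(G) = 2.
A valid 2-coloring: color 1: [1, 4, 5, 7, 8, 9, 14]; color 2: [2, 3, 6, 10, 11, 12, 13].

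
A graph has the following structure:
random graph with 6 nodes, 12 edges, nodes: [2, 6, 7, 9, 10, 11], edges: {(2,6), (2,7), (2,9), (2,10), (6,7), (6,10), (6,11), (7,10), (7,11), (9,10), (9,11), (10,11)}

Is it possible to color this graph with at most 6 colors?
A valid 6-coloring: color 1: [10]; color 2: [7, 9]; color 3: [2, 11]; color 4: [6].
(χ(G) = 4 ≤ 6.)

Yes, G is 6-colorable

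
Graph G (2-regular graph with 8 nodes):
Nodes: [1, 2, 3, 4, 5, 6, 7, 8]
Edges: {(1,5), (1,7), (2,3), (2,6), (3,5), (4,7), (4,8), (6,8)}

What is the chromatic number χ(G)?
χ(G) = 2

Clique number ω(G) = 2 (lower bound: χ ≥ ω).
The graph is bipartite (no odd cycle), so 2 colors suffice: χ(G) = 2.
A valid 2-coloring: color 1: [1, 3, 4, 6]; color 2: [2, 5, 7, 8].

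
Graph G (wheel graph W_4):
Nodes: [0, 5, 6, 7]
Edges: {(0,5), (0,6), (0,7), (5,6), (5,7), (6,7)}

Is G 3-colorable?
The clique on vertices [0, 5, 6, 7] has size 4 > 3, so it alone needs 4 colors.

No, G is not 3-colorable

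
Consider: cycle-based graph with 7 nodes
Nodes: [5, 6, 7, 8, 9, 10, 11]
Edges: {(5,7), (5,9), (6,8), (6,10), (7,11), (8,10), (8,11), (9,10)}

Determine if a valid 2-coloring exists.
No, G is not 2-colorable

The clique on vertices [6, 8, 10] has size 3 > 2, so it alone needs 3 colors.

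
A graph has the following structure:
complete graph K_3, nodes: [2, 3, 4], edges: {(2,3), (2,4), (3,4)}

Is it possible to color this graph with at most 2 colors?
The clique on vertices [2, 3, 4] has size 3 > 2, so it alone needs 3 colors.

No, G is not 2-colorable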